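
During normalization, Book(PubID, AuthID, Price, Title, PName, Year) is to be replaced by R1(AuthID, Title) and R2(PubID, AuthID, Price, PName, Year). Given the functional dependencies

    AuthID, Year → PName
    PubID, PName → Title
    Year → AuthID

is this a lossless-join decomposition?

No

Common attributes: R1 ∩ R2 = {AuthID}.
No dependency enlarges {AuthID}, so (AuthID)⁺ = {AuthID}.
The closure contains neither all of R1 = {AuthID, Title} nor all of R2 = {PubID, AuthID, Price, PName, Year}, so the common attributes are not a superkey of either fragment. The join is lossy.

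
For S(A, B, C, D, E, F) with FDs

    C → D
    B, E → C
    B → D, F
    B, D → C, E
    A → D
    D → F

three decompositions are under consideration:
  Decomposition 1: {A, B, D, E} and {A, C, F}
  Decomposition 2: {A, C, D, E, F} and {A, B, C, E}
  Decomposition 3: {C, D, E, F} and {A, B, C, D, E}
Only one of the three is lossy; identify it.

Decomposition 1: common = {A}, closure = {A, D, F} → lossy.
Decomposition 2: common = {A, C, E}, closure = {A, C, D, E, F} → lossless.
Decomposition 3: common = {C, D, E}, closure = {C, D, E, F} → lossless.

Decomposition 1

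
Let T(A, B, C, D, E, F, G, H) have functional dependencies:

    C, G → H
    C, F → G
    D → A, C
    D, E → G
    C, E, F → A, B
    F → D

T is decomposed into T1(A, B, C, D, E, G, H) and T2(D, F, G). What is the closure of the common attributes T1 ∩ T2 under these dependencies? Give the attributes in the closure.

T1 ∩ T2 = {D, G}.
D → A, C applies, adding A, C
C, G → H applies, adding H
Closure: {A, C, D, G, H}.

A, C, D, G, H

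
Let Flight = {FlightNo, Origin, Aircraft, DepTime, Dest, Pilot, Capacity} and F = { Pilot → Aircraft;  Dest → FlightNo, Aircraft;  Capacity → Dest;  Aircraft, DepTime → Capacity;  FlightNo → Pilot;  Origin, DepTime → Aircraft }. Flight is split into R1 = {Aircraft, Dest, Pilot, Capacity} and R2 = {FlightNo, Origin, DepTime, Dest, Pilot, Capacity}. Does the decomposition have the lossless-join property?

Common attributes: R1 ∩ R2 = {Dest, Pilot, Capacity}.
Closure of {Dest, Pilot, Capacity}: Pilot → Aircraft applies, adding Aircraft; Dest → FlightNo, Aircraft applies, adding FlightNo. So (Dest, Pilot, Capacity)⁺ = {FlightNo, Aircraft, Dest, Pilot, Capacity}.
This closure contains every attribute of R1, so R1 ∩ R2 → R1. The join is lossless.

Yes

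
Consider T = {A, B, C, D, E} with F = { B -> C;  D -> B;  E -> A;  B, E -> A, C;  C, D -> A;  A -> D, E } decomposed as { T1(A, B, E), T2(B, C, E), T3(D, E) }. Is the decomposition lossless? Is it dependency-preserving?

lossless and dependency-preserving

Lossless test (chase): Rows 1 and 2 agree on B; apply B→C and equate their C entries. Rows 1 and 2 agree on E; apply E→A and equate their A entries. Rows 1 and 3 agree on E; apply E→A and equate their A entries. Rows 1 and 2 agree on A; apply A→D, E and equate their D, E entries. Rows 1 and 3 agree on A; apply A→D, E and equate their D, E entries. Rows 1 and 3 agree on D; apply D→B and equate their B entries. Rows 1 and 3 agree on B, E; apply B, E→A, C and equate their A, C entries. Row 1 is now all distinguished symbols — the join is lossless.
Dependency preservation: D → B; B, E → A, C; C, D → A; A → D, E are not contained in any single fragment, but the restricted closure of each left-hand side across the fragments still reaches the right-hand side; the remaining FDs each lie inside some fragment. All dependencies are preserved.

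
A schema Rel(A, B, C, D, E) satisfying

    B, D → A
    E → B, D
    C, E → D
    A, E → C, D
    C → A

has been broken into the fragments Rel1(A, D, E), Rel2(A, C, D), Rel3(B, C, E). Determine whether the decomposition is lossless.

Yes

Chase test. Columns are A, B, C, D, E; row i has aⱼ where attribute j ∈ Reli, else bᵢⱼ.
Initial tableau (one row per fragment):
  row 1: a1 b12 b13 a4 a5
  row 2: a1 b22 a3 a4 b25
  row 3: b31 a2 a3 b34 a5
Rows 1 and 3 agree on E; apply E→B, D and equate their B, D entries.
Rows 2 and 3 agree on C; apply C→A and equate their A entries.
Rows 1 and 3 agree on A, E; apply A, E→C, D and equate their C, D entries.
Row 1 is now all distinguished symbols — the join is lossless.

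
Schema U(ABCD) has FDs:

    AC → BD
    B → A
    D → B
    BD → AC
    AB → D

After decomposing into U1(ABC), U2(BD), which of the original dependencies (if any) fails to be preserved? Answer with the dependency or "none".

AC → BD: restricted closure across fragments reaches BD.
B → A lies within U1.
D → B lies within U2.
BD → AC: restricted closure across fragments reaches AC.
AB → D: restricted closure across fragments reaches D.
Every dependency is enforceable on the fragments, so the decomposition is dependency-preserving.

none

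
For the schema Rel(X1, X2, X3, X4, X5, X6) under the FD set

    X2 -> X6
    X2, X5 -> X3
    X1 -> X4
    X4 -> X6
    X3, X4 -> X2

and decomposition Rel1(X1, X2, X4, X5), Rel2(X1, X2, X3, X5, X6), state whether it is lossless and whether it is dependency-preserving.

Lossless test: (X1, X2, X5)⁺ = {X1, X2, X3, X4, X5, X6}, which contains all of one fragment — lossless.
Dependency preservation: the restricted closure of {X4} across the fragments never reaches {X6}, so X4 → X6 cannot be enforced without a join — not preserved.

lossless but not dependency-preserving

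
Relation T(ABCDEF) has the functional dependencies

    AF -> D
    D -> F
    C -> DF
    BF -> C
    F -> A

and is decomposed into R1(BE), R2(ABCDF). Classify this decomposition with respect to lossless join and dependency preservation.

lossy but dependency-preserving

Lossless test: (B)⁺ = {B}, which is a superkey of neither fragment — lossy.
Dependency preservation: every FD's attributes lie within a single fragment, so each can be enforced locally — preserved.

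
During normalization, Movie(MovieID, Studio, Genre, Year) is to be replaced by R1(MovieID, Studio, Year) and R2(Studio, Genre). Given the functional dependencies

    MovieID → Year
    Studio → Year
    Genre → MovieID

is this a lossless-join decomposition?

No

Common attributes: R1 ∩ R2 = {Studio}.
Closure of {Studio}: Studio → Year applies, adding Year. So (Studio)⁺ = {Studio, Year}.
The closure contains neither all of R1 = {MovieID, Studio, Year} nor all of R2 = {Studio, Genre}, so the common attributes are not a superkey of either fragment. The join is lossy.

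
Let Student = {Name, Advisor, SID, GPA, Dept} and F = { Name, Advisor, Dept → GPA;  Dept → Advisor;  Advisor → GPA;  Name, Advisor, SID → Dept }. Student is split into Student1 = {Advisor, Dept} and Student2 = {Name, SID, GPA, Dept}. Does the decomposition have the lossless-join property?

Yes

Common attributes: Student1 ∩ Student2 = {Dept}.
Closure of {Dept}: Dept → Advisor applies, adding Advisor; Advisor → GPA applies, adding GPA. So (Dept)⁺ = {Advisor, GPA, Dept}.
This closure contains every attribute of Student1, so Student1 ∩ Student2 → Student1. The join is lossless.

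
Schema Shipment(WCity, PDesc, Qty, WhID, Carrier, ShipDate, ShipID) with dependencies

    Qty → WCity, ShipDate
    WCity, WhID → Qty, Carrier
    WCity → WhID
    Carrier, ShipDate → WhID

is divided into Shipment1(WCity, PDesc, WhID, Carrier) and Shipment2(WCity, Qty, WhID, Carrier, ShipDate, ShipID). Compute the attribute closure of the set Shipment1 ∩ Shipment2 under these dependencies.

Shipment1 ∩ Shipment2 = {WCity, WhID, Carrier}.
WCity, WhID → Qty, Carrier applies, adding Qty
Qty → WCity, ShipDate applies, adding ShipDate
Closure: {WCity, Qty, WhID, Carrier, ShipDate}.

WCity, Qty, WhID, Carrier, ShipDate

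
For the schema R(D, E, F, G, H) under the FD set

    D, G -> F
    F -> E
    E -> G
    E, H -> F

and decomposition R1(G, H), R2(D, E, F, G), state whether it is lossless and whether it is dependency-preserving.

lossy and not dependency-preserving

Lossless test: (G)⁺ = {G}, which is a superkey of neither fragment — lossy.
Dependency preservation: the restricted closure of {E, H} across the fragments never reaches {F}, so E, H → F cannot be enforced without a join — not preserved.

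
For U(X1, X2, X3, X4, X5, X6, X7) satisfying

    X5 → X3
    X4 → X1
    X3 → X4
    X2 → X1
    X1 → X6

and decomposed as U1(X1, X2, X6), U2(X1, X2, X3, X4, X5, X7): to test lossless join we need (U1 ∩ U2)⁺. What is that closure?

U1 ∩ U2 = {X1, X2}.
X1 → X6 applies, adding X6
Closure: {X1, X2, X6}.

X1, X2, X6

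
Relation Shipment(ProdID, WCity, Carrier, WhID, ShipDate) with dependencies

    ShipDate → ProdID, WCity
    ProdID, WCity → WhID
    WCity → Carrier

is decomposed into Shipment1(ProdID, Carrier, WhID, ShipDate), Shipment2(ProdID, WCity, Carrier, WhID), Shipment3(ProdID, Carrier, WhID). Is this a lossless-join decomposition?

No

Chase test. Columns are ProdID, WCity, Carrier, WhID, ShipDate; row i has aⱼ where attribute j ∈ Shipmenti, else bᵢⱼ.
Initial tableau (one row per fragment):
  row 1: a1 b12 a3 a4 a5
  row 2: a1 a2 a3 a4 b25
  row 3: a1 b32 a3 a4 b35
No row becomes fully distinguished — the join is lossy.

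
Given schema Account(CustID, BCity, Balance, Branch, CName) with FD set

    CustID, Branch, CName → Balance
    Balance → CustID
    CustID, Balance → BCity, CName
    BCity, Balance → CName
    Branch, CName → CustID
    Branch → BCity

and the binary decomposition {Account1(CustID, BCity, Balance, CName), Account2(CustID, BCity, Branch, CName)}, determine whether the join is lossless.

No

Common attributes: Account1 ∩ Account2 = {CustID, BCity, CName}.
No dependency enlarges {CustID, BCity, CName}, so (CustID, BCity, CName)⁺ = {CustID, BCity, CName}.
The closure contains neither all of Account1 = {CustID, BCity, Balance, CName} nor all of Account2 = {CustID, BCity, Branch, CName}, so the common attributes are not a superkey of either fragment. The join is lossy.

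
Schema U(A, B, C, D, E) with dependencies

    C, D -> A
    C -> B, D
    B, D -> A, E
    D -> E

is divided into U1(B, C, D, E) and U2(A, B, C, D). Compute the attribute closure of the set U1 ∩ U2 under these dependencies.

A, B, C, D, E

U1 ∩ U2 = {B, C, D}.
C, D → A applies, adding A
B, D → A, E applies, adding E
Closure: {A, B, C, D, E}.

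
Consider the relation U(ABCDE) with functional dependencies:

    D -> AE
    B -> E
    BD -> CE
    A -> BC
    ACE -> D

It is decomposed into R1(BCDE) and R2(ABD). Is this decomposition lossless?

Common attributes: R1 ∩ R2 = {BD}.
Closure of {BD}: D → AE applies, adding AE; BD → CE applies, adding C. So (BD)⁺ = {ABCDE}.
This closure contains every attribute of R1, so R1 ∩ R2 → R1. The join is lossless.

Yes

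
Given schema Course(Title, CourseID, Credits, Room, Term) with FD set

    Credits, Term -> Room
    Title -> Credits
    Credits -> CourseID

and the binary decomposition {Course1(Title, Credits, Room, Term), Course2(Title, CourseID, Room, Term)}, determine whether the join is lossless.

Common attributes: Course1 ∩ Course2 = {Title, Room, Term}.
Closure of {Title, Room, Term}: Title → Credits applies, adding Credits; Credits → CourseID applies, adding CourseID. So (Title, Room, Term)⁺ = {Title, CourseID, Credits, Room, Term}.
This closure contains every attribute of Course1, so Course1 ∩ Course2 → Course1. The join is lossless.

Yes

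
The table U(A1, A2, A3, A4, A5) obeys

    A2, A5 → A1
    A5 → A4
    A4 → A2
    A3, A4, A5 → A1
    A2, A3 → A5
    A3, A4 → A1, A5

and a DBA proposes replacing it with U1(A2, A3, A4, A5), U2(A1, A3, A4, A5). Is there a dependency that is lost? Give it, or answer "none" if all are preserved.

A2, A5 → A1: restricted closure across fragments reaches A1.
A5 → A4 lies within U1.
A4 → A2 lies within U1.
A3, A4, A5 → A1 lies within U2.
A2, A3 → A5 lies within U1.
A3, A4 → A1, A5 lies within U2.
Every dependency is enforceable on the fragments, so the decomposition is dependency-preserving.

none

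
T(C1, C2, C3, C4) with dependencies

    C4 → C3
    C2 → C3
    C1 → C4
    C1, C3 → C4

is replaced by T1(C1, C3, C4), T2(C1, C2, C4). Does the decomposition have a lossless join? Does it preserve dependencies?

Lossless test: (C1, C4)⁺ = {C1, C3, C4}, which contains all of one fragment — lossless.
Dependency preservation: the restricted closure of {C2} across the fragments never reaches {C3}, so C2 → C3 cannot be enforced without a join — not preserved.

lossless but not dependency-preserving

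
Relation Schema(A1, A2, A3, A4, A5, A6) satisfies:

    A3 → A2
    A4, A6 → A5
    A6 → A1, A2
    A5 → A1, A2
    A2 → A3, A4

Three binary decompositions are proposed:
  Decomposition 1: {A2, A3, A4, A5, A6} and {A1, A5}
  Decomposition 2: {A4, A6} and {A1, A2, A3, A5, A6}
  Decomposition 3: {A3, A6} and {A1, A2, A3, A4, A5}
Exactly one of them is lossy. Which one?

Decomposition 1: common = {A5}, closure = {A1, A2, A3, A4, A5} → lossless.
Decomposition 2: common = {A6}, closure = {A1, A2, A3, A4, A5, A6} → lossless.
Decomposition 3: common = {A3}, closure = {A2, A3, A4} → lossy.

Decomposition 3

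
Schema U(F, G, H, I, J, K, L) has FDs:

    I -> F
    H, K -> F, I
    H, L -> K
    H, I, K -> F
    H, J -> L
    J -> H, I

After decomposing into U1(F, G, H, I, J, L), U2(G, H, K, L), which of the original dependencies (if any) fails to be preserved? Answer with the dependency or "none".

Check H, K → F, I: no single fragment contains all of {F, H, I, K}, and the restricted closure of {H, K} across the fragments never reaches {F, I}.
I → F is preserved.
H, L → K is preserved.
H, I, K → F is preserved.
H, J → L is preserved.
J → H, I is preserved.

H, K -> F, I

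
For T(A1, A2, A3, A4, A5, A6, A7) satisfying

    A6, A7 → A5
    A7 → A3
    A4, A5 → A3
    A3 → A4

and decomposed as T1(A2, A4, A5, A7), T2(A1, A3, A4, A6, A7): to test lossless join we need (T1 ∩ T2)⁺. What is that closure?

T1 ∩ T2 = {A4, A7}.
A7 → A3 applies, adding A3
Closure: {A3, A4, A7}.

A3, A4, A7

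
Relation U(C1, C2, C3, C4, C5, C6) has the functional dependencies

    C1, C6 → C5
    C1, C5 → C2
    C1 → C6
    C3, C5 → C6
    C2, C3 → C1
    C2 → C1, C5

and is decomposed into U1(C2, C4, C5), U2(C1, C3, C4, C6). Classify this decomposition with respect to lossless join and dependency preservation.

Lossless test: (C4)⁺ = {C4}, which is a superkey of neither fragment — lossy.
Dependency preservation: the restricted closure of {C1, C6} across the fragments never reaches {C5}, so C1, C6 → C5 cannot be enforced without a join — not preserved.

lossy and not dependency-preserving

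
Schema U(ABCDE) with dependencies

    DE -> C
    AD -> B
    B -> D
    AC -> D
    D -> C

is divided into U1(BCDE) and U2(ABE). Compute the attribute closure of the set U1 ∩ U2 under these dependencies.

U1 ∩ U2 = {BE}.
B → D applies, adding D
D → C applies, adding C
Closure: {BCDE}.

BCDE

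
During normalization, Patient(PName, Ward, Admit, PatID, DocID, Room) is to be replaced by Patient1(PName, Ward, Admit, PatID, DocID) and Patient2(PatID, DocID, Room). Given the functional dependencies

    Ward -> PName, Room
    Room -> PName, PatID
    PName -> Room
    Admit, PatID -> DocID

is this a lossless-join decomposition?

Common attributes: Patient1 ∩ Patient2 = {PatID, DocID}.
No dependency enlarges {PatID, DocID}, so (PatID, DocID)⁺ = {PatID, DocID}.
The closure contains neither all of Patient1 = {PName, Ward, Admit, PatID, DocID} nor all of Patient2 = {PatID, DocID, Room}, so the common attributes are not a superkey of either fragment. The join is lossy.

No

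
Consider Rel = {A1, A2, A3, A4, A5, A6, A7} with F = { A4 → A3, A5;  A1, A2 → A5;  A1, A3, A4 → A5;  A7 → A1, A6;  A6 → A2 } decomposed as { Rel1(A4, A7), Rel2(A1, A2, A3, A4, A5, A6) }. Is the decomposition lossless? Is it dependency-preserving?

Lossless test: (A4)⁺ = {A3, A4, A5}, which is a superkey of neither fragment — lossy.
Dependency preservation: the restricted closure of {A7} across the fragments never reaches {A1, A6}, so A7 → A1, A6 cannot be enforced without a join — not preserved.

lossy and not dependency-preserving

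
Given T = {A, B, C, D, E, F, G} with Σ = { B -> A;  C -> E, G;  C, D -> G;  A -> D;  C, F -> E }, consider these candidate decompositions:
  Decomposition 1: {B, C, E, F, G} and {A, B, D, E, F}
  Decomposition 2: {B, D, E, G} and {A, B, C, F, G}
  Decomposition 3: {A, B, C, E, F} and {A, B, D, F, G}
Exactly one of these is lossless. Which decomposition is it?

Decomposition 1

Decomposition 1: common = {B, E, F}, closure = {A, B, D, E, F} → lossless.
Decomposition 2: common = {B, G}, closure = {A, B, D, G} → lossy.
Decomposition 3: common = {A, B, F}, closure = {A, B, D, F} → lossy.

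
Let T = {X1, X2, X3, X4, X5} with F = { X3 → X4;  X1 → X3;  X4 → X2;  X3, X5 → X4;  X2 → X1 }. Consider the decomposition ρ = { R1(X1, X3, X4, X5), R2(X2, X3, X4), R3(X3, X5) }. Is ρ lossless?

Chase test. Columns are X1, X2, X3, X4, X5; row i has aⱼ where attribute j ∈ Ri, else bᵢⱼ.
Initial tableau (one row per fragment):
  row 1: a1 b12 a3 a4 a5
  row 2: b21 a2 a3 a4 b25
  row 3: b31 b32 a3 b34 a5
Rows 1 and 3 agree on X3; apply X3→X4 and equate their X4 entries.
Rows 1 and 2 agree on X4; apply X4→X2 and equate their X2 entries.
Rows 1 and 3 agree on X4; apply X4→X2 and equate their X2 entries.
Rows 1 and 2 agree on X2; apply X2→X1 and equate their X1 entries.
Rows 1 and 3 agree on X2; apply X2→X1 and equate their X1 entries.
Row 1 is now all distinguished symbols — the join is lossless.

Yes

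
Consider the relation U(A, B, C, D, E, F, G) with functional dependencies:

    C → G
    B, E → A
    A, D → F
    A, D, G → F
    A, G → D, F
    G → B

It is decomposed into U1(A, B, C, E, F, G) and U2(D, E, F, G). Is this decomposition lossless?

Common attributes: U1 ∩ U2 = {E, F, G}.
Closure of {E, F, G}: G → B applies, adding B; B, E → A applies, adding A; A, G → D, F applies, adding D. So (E, F, G)⁺ = {A, B, D, E, F, G}.
This closure contains every attribute of U2, so U1 ∩ U2 → U2. The join is lossless.

Yes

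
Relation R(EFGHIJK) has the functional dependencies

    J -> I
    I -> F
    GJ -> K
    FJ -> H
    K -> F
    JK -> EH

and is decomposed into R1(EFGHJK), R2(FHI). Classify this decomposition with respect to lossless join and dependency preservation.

Lossless test: (FH)⁺ = {FH}, which is a superkey of neither fragment — lossy.
Dependency preservation: the restricted closure of {J} across the fragments never reaches {I}, so J → I cannot be enforced without a join — not preserved.

lossy and not dependency-preserving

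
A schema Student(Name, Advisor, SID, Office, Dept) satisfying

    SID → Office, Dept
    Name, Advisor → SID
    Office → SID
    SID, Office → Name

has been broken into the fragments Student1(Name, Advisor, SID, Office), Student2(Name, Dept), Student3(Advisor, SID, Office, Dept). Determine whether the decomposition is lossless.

Chase test. Columns are Name, Advisor, SID, Office, Dept; row i has aⱼ where attribute j ∈ Studenti, else bᵢⱼ.
Initial tableau (one row per fragment):
  row 1: a1 a2 a3 a4 b15
  row 2: a1 b22 b23 b24 a5
  row 3: b31 a2 a3 a4 a5
Rows 1 and 3 agree on SID; apply SID→Office, Dept and equate their Office, Dept entries.
Rows 1 and 3 agree on SID, Office; apply SID, Office→Name and equate their Name entries.
Row 1 is now all distinguished symbols — the join is lossless.

Yes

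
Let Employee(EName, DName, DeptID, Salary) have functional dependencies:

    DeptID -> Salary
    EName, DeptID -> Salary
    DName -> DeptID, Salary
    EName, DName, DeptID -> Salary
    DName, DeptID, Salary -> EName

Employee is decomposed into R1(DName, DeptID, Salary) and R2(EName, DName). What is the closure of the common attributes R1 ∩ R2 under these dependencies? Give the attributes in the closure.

EName, DName, DeptID, Salary

R1 ∩ R2 = {DName}.
DName → DeptID, Salary applies, adding DeptID, Salary
DName, DeptID, Salary → EName applies, adding EName
Closure: {EName, DName, DeptID, Salary}.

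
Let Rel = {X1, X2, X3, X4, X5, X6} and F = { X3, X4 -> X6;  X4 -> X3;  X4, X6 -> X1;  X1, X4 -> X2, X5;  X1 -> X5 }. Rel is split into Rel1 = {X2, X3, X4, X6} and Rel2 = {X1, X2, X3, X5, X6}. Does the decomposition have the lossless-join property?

No

Common attributes: Rel1 ∩ Rel2 = {X2, X3, X6}.
No dependency enlarges {X2, X3, X6}, so (X2, X3, X6)⁺ = {X2, X3, X6}.
The closure contains neither all of Rel1 = {X2, X3, X4, X6} nor all of Rel2 = {X1, X2, X3, X5, X6}, so the common attributes are not a superkey of either fragment. The join is lossy.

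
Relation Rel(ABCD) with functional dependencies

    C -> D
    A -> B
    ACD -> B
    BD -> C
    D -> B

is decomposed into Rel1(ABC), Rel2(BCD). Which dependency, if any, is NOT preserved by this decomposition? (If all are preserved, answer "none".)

none

C → D lies within Rel2.
A → B lies within Rel1.
ACD → B: restricted closure across fragments reaches B.
BD → C lies within Rel2.
D → B lies within Rel2.
Every dependency is enforceable on the fragments, so the decomposition is dependency-preserving.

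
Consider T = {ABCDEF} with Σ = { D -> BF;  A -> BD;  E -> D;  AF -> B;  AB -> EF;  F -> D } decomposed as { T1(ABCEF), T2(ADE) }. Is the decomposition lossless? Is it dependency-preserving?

lossless but not dependency-preserving

Lossless test: (AE)⁺ = {ABDEF}, which contains all of one fragment — lossless.
Dependency preservation: the restricted closure of {D} across the fragments never reaches {BF}, so D → BF cannot be enforced without a join — not preserved.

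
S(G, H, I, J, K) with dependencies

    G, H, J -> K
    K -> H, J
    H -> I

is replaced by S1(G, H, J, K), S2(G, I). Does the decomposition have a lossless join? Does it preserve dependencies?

lossy and not dependency-preserving

Lossless test: (G)⁺ = {G}, which is a superkey of neither fragment — lossy.
Dependency preservation: the restricted closure of {H} across the fragments never reaches {I}, so H → I cannot be enforced without a join — not preserved.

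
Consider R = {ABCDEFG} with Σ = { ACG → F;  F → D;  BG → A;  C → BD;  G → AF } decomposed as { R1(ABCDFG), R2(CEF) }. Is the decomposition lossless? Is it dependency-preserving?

lossy but dependency-preserving

Lossless test: (CF)⁺ = {BCDF}, which is a superkey of neither fragment — lossy.
Dependency preservation: every FD's attributes lie within a single fragment, so each can be enforced locally — preserved.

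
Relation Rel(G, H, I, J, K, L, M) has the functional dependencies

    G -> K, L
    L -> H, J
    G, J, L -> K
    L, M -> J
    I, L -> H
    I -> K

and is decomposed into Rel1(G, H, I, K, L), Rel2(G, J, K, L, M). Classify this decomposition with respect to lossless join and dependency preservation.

lossy but dependency-preserving

Lossless test: (G, K, L)⁺ = {G, H, J, K, L}, which is a superkey of neither fragment — lossy.
Dependency preservation: L → H, J is not contained in any single fragment, but the restricted closure of its left-hand side across the fragments still reaches the right-hand side; the remaining FDs each lie inside some fragment. All dependencies are preserved.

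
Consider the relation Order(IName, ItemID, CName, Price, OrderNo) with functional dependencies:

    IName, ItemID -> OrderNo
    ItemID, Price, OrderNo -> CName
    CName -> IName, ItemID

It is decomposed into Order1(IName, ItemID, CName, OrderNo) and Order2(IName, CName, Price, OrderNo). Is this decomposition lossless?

Common attributes: Order1 ∩ Order2 = {IName, CName, OrderNo}.
Closure of {IName, CName, OrderNo}: CName → IName, ItemID applies, adding ItemID. So (IName, CName, OrderNo)⁺ = {IName, ItemID, CName, OrderNo}.
This closure contains every attribute of Order1, so Order1 ∩ Order2 → Order1. The join is lossless.

Yes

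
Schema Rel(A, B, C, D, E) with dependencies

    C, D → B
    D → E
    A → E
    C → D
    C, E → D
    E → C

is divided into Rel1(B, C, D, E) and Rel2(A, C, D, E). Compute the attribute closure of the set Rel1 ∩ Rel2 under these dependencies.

B, C, D, E

Rel1 ∩ Rel2 = {C, D, E}.
C, D → B applies, adding B
Closure: {B, C, D, E}.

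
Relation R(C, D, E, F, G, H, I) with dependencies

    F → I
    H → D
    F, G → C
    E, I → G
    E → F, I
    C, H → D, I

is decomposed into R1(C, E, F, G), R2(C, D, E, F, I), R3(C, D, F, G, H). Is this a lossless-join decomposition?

No

Chase test. Columns are C, D, E, F, G, H, I; row i has aⱼ where attribute j ∈ Ri, else bᵢⱼ.
Initial tableau (one row per fragment):
  row 1: a1 b12 a3 a4 a5 b16 b17
  row 2: a1 a2 a3 a4 b25 b26 a7
  row 3: a1 a2 b33 a4 a5 a6 b37
Rows 1 and 2 agree on F; apply F→I and equate their I entries.
Rows 1 and 3 agree on F; apply F→I and equate their I entries.
Rows 1 and 2 agree on E, I; apply E, I→G and equate their G entries.
No row becomes fully distinguished — the join is lossy.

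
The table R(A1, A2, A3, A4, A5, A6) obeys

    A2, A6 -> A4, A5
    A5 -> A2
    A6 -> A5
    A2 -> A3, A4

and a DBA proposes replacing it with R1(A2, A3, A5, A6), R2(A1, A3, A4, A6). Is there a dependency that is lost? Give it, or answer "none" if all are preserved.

A2 -> A3, A4

Check A2 → A3, A4: no single fragment contains all of {A2, A3, A4}, and the restricted closure of {A2} across the fragments never reaches {A3, A4}.
A2, A6 → A4, A5 is preserved.
A5 → A2 is preserved.
A6 → A5 is preserved.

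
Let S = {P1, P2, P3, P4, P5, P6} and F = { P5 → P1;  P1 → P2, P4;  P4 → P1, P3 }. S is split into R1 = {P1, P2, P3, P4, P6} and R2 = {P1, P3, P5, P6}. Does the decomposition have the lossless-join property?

Common attributes: R1 ∩ R2 = {P1, P3, P6}.
Closure of {P1, P3, P6}: P1 → P2, P4 applies, adding P2, P4. So (P1, P3, P6)⁺ = {P1, P2, P3, P4, P6}.
This closure contains every attribute of R1, so R1 ∩ R2 → R1. The join is lossless.

Yes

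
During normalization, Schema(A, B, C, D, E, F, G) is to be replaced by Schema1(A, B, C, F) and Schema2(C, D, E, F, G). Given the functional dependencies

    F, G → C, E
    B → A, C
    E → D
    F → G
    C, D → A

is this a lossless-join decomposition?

Common attributes: Schema1 ∩ Schema2 = {C, F}.
Closure of {C, F}: F → G applies, adding G; F, G → C, E applies, adding E; E → D applies, adding D; C, D → A applies, adding A. So (C, F)⁺ = {A, C, D, E, F, G}.
This closure contains every attribute of Schema2, so Schema1 ∩ Schema2 → Schema2. The join is lossless.

Yes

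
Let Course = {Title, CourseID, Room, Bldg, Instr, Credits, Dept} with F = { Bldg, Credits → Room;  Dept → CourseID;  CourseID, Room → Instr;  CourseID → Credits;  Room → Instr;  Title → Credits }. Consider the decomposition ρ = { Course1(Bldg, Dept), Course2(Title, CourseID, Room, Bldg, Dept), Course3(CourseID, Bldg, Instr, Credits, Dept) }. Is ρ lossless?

Yes

Chase test. Columns are Title, CourseID, Room, Bldg, Instr, Credits, Dept; row i has aⱼ where attribute j ∈ Coursei, else bᵢⱼ.
Initial tableau (one row per fragment):
  row 1: b11 b12 b13 a4 b15 b16 a7
  row 2: a1 a2 a3 a4 b25 b26 a7
  row 3: b31 a2 b33 a4 a5 a6 a7
Rows 1 and 2 agree on Dept; apply Dept→CourseID and equate their CourseID entries.
Rows 1 and 2 agree on CourseID; apply CourseID→Credits and equate their Credits entries.
Rows 1 and 3 agree on CourseID; apply CourseID→Credits and equate their Credits entries.
Rows 1 and 2 agree on Bldg, Credits; apply Bldg, Credits→Room and equate their Room entries.
Rows 1 and 3 agree on Bldg, Credits; apply Bldg, Credits→Room and equate their Room entries.
Rows 1 and 2 agree on CourseID, Room; apply CourseID, Room→Instr and equate their Instr entries.
Rows 1 and 3 agree on CourseID, Room; apply CourseID, Room→Instr and equate their Instr entries.
Row 2 is now all distinguished symbols — the join is lossless.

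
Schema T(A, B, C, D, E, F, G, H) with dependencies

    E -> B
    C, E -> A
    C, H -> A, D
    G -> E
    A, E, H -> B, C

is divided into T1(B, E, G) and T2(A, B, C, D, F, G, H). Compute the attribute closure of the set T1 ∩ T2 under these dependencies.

T1 ∩ T2 = {B, G}.
G → E applies, adding E
Closure: {B, E, G}.

B, E, G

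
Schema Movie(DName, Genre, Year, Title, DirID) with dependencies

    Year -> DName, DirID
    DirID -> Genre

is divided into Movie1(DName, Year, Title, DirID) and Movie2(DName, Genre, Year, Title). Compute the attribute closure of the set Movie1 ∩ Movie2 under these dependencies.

DName, Genre, Year, Title, DirID

Movie1 ∩ Movie2 = {DName, Year, Title}.
Year → DName, DirID applies, adding DirID
DirID → Genre applies, adding Genre
Closure: {DName, Genre, Year, Title, DirID}.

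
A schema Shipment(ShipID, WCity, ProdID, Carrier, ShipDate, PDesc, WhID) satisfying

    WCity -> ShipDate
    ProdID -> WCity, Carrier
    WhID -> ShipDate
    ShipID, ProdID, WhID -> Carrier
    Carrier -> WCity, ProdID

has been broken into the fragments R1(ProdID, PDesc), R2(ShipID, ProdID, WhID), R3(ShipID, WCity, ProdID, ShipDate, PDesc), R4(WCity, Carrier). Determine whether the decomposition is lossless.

No

Chase test. Columns are ShipID, WCity, ProdID, Carrier, ShipDate, PDesc, WhID; row i has aⱼ where attribute j ∈ Ri, else bᵢⱼ.
Initial tableau (one row per fragment):
  row 1: b11 b12 a3 b14 b15 a6 b17
  row 2: a1 b22 a3 b24 b25 b26 a7
  row 3: a1 a2 a3 b34 a5 a6 b37
  row 4: b41 a2 b43 a4 b45 b46 b47
Rows 3 and 4 agree on WCity; apply WCity→ShipDate and equate their ShipDate entries.
Rows 1 and 2 agree on ProdID; apply ProdID→WCity, Carrier and equate their WCity, Carrier entries.
Rows 1 and 3 agree on ProdID; apply ProdID→WCity, Carrier and equate their WCity, Carrier entries.
Rows 1 and 2 agree on WCity; apply WCity→ShipDate and equate their ShipDate entries.
Rows 1 and 3 agree on WCity; apply WCity→ShipDate and equate their ShipDate entries.
No row becomes fully distinguished — the join is lossy.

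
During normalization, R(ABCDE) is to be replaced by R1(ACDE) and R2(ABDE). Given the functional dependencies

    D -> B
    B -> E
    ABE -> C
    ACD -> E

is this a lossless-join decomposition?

Common attributes: R1 ∩ R2 = {ADE}.
Closure of {ADE}: D → B applies, adding B; ABE → C applies, adding C. So (ADE)⁺ = {ABCDE}.
This closure contains every attribute of R1, so R1 ∩ R2 → R1. The join is lossless.

Yes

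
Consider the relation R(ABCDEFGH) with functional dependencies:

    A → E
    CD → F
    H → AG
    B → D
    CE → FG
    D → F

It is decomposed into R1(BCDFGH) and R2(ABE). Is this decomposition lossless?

Common attributes: R1 ∩ R2 = {B}.
Closure of {B}: B → D applies, adding D; D → F applies, adding F. So (B)⁺ = {BDF}.
The closure contains neither all of R1 = {BCDFGH} nor all of R2 = {ABE}, so the common attributes are not a superkey of either fragment. The join is lossy.

No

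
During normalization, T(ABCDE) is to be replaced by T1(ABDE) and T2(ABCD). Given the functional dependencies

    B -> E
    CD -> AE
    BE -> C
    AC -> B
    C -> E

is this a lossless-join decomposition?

Yes

Common attributes: T1 ∩ T2 = {ABD}.
Closure of {ABD}: B → E applies, adding E; BE → C applies, adding C. So (ABD)⁺ = {ABCDE}.
This closure contains every attribute of T1, so T1 ∩ T2 → T1. The join is lossless.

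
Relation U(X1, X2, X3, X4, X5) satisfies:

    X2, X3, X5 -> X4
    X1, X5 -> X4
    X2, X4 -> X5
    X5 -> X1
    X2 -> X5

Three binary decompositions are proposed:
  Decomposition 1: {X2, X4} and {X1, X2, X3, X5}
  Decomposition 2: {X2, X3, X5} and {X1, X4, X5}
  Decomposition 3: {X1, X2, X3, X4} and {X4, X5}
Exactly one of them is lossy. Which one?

Decomposition 3

Decomposition 1: common = {X2}, closure = {X1, X2, X4, X5} → lossless.
Decomposition 2: common = {X5}, closure = {X1, X4, X5} → lossless.
Decomposition 3: common = {X4}, closure = {X4} → lossy.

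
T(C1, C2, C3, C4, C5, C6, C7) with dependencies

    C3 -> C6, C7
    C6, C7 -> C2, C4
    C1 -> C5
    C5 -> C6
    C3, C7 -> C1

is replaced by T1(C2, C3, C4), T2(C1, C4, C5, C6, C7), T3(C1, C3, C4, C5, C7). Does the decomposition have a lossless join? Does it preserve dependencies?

lossless but not dependency-preserving

Lossless test (chase): Rows 1 and 3 agree on C3; apply C3→C6, C7 and equate their C6, C7 entries. Rows 1 and 3 agree on C6, C7; apply C6, C7→C2, C4 and equate their C2, C4 entries. Rows 2 and 3 agree on C5; apply C5→C6 and equate their C6 entries. Rows 1 and 3 agree on C3, C7; apply C3, C7→C1 and equate their C1 entries. Rows 1 and 2 agree on C6, C7; apply C6, C7→C2, C4 and equate their C2, C4 entries. Rows 1 and 2 agree on C1; apply C1→C5 and equate their C5 entries. Row 1 is now all distinguished symbols — the join is lossless.
Dependency preservation: the restricted closure of {C6, C7} across the fragments never reaches {C2, C4}, so C6, C7 → C2, C4 cannot be enforced without a join — not preserved.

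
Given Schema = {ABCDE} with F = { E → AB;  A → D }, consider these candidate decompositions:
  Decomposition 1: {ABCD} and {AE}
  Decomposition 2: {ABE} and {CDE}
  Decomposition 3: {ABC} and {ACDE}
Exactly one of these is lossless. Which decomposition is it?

Decomposition 1: common = {A}, closure = {AD} → lossy.
Decomposition 2: common = {E}, closure = {ABDE} → lossless.
Decomposition 3: common = {AC}, closure = {ACD} → lossy.

Decomposition 2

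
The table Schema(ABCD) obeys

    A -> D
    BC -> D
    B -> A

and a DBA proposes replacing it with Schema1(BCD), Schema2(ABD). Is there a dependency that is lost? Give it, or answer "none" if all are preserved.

A → D lies within Schema2.
BC → D lies within Schema1.
B → A lies within Schema2.
Every dependency is enforceable on the fragments, so the decomposition is dependency-preserving.

none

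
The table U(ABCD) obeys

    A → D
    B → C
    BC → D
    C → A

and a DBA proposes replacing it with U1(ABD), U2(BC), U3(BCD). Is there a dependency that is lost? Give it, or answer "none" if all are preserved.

Check C → A: no single fragment contains all of {AC}, and the restricted closure of {C} across the fragments never reaches {A}.
A → D is preserved.
B → C is preserved.
BC → D is preserved.

C → A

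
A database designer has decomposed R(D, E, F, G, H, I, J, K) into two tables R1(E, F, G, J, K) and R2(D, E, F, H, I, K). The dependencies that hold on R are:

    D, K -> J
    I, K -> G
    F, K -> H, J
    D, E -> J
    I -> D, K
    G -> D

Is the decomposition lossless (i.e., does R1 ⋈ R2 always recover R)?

Common attributes: R1 ∩ R2 = {E, F, K}.
Closure of {E, F, K}: F, K → H, J applies, adding H, J. So (E, F, K)⁺ = {E, F, H, J, K}.
The closure contains neither all of R1 = {E, F, G, J, K} nor all of R2 = {D, E, F, H, I, K}, so the common attributes are not a superkey of either fragment. The join is lossy.

No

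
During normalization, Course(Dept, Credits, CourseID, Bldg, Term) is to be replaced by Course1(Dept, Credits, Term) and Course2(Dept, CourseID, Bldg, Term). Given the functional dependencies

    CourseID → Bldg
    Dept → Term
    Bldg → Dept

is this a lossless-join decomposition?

Common attributes: Course1 ∩ Course2 = {Dept, Term}.
No dependency enlarges {Dept, Term}, so (Dept, Term)⁺ = {Dept, Term}.
The closure contains neither all of Course1 = {Dept, Credits, Term} nor all of Course2 = {Dept, CourseID, Bldg, Term}, so the common attributes are not a superkey of either fragment. The join is lossy.

No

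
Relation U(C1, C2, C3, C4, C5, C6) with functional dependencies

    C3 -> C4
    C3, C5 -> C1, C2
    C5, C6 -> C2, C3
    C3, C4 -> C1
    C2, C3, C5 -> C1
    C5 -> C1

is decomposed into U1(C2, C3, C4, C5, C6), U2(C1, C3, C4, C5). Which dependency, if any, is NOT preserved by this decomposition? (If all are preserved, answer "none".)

none

C3 → C4 lies within U1.
C3, C5 → C1, C2: restricted closure across fragments reaches C1, C2.
C5, C6 → C2, C3 lies within U1.
C3, C4 → C1 lies within U2.
C2, C3, C5 → C1: restricted closure across fragments reaches C1.
C5 → C1 lies within U2.
Every dependency is enforceable on the fragments, so the decomposition is dependency-preserving.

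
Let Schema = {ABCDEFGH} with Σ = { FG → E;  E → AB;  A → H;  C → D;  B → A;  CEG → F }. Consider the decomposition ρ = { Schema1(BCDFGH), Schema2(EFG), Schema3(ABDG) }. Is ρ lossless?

Yes

Chase test. Columns are ABCDEFGH; row i has aⱼ where attribute j ∈ Schemai, else bᵢⱼ.
Initial tableau (one row per fragment):
  row 1: b11 a2 a3 a4 b15 a6 a7 a8
  row 2: b21 b22 b23 b24 a5 a6 a7 b28
  row 3: a1 a2 b33 a4 b35 b36 a7 b38
Rows 1 and 2 agree on FG; apply FG→E and equate their E entries.
Rows 1 and 2 agree on E; apply E→AB and equate their AB entries.
Rows 1 and 2 agree on A; apply A→H and equate their H entries.
Rows 1 and 3 agree on B; apply B→A and equate their A entries.
Rows 1 and 3 agree on A; apply A→H and equate their H entries.
Row 1 is now all distinguished symbols — the join is lossless.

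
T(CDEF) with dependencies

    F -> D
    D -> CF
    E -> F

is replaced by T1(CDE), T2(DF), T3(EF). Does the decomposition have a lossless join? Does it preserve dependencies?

Lossless test (chase): Rows 2 and 3 agree on F; apply F→D and equate their D entries. Rows 1 and 2 agree on D; apply D→CF and equate their CF entries. Rows 1 and 3 agree on D; apply D→CF and equate their CF entries. Row 1 is now all distinguished symbols — the join is lossless.
Dependency preservation: D → CF is not contained in any single fragment, but the restricted closure of its left-hand side across the fragments still reaches the right-hand side; the remaining FDs each lie inside some fragment. All dependencies are preserved.

lossless and dependency-preserving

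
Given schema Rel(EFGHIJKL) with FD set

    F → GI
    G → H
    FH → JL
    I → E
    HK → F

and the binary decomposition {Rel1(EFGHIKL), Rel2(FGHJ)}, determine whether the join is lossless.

Common attributes: Rel1 ∩ Rel2 = {FGH}.
Closure of {FGH}: F → GI applies, adding I; FH → JL applies, adding JL; I → E applies, adding E. So (FGH)⁺ = {EFGHIJL}.
This closure contains every attribute of Rel2, so Rel1 ∩ Rel2 → Rel2. The join is lossless.

Yes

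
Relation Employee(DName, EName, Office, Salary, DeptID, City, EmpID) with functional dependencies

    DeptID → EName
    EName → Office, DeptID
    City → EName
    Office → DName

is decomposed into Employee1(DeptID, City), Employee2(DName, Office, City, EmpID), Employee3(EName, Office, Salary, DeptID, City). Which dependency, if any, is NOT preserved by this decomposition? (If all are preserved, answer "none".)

none

DeptID → EName lies within Employee3.
EName → Office, DeptID lies within Employee3.
City → EName lies within Employee3.
Office → DName lies within Employee2.
Every dependency is enforceable on the fragments, so the decomposition is dependency-preserving.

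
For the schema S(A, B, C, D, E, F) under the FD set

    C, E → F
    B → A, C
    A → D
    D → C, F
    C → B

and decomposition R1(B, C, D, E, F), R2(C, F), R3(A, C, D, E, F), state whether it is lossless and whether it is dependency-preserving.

Lossless test (chase): Rows 1 and 2 agree on C; apply C→B and equate their B entries. Rows 1 and 3 agree on C; apply C→B and equate their B entries. Rows 1 and 2 agree on B; apply B→A, C and equate their A, C entries. Rows 1 and 3 agree on B; apply B→A, C and equate their A, C entries. Rows 1 and 2 agree on A; apply A→D and equate their D entries. Row 1 is now all distinguished symbols — the join is lossless.
Dependency preservation: B → A, C is not contained in any single fragment, but the restricted closure of its left-hand side across the fragments still reaches the right-hand side; the remaining FDs each lie inside some fragment. All dependencies are preserved.

lossless and dependency-preserving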